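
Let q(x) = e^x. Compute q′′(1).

e

From the series, [(x - 1)^2] q = e/2; multiply by 2! = 2 to get e.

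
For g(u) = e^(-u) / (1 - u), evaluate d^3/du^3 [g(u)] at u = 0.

2

Use 1/(1 - r) = Σ r^k on the denominator, then take the Cauchy product.
The coefficient of u^3 in the expansion is 1/3, so g′′′(0) = 3! * (1/3) = 2.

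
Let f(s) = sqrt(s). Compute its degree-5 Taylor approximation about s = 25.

f(25) = 5
f′(25) = 1/10
f′′(25) = -1/500
f′′′(25) = 3/25000
f^(4)(25) = -3/250000
f^(5)(25) = 21/12500000

7*(s - 25)^5/500000000 - (s - 25)^4/2000000 + (s - 25)^3/50000 - (s - 25)^2/1000 + (s - 25)/10 + 5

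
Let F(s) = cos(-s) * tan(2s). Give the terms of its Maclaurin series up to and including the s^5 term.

181*s^5/60 + 5*s^3/3 + 2*s

Take the Cauchy product of the two expansions.
[s^0] = 0;  [s^1] = 2;  [s^2] = 0;  [s^3] = 5/3;  [s^4] = 0;  [s^5] = 181/60.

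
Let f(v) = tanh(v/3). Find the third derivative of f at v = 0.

The coefficient of v^3 in the expansion is -1/81, so f′′′(0) = 3! * (-1/81) = -2/27.

-2/27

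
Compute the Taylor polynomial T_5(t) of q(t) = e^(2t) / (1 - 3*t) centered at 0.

Expand 1/(denominator) as a geometric series and multiply by the numerator's series.
q(0) = 1
q′(0) = 5
q′′(0) = 34
q′′′(0) = 314
q^(4)(0) = 3784
q^(5)(0) = 56792
The Taylor polynomial is Σ q^(k)(0)/k! · t^k.

7099*t^5/15 + 473*t^4/3 + 157*t^3/3 + 17*t^2 + 5*t + 1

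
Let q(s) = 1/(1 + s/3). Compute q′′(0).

Compute the successive derivatives at the expansion point and divide by k!.
The coefficient of s^2 in the expansion is 1/9, so q′′(0) = 2! * (1/9) = 2/9.

2/9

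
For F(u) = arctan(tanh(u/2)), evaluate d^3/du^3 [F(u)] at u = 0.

-1/2

Plug the Maclaurin series of the inner function into that of the outer and collect terms.
From the series, [u^3] F = -1/12; multiply by 3! = 6 to get -1/2.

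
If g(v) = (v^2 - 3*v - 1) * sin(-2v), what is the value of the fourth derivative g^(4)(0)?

Multiply each power in the prefactor through the base expansion.
From the series, [v^4] g = -4; multiply by 4! = 24 to get -96.

-96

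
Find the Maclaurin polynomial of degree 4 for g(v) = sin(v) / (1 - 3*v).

53*v^4/2 + 53*v^3/6 + 3*v^2 + v

Expand 1/(denominator) as a geometric series and multiply by the numerator's series.
g(0) = 0
g′(0) = 1
g′′(0) = 6
g′′′(0) = 53
g^(4)(0) = 636
Then c_k = g^(k)(0)/k! gives each Taylor coefficient.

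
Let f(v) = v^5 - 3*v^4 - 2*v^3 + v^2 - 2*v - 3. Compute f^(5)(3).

From the series, [(v - 3)^5] f = 1; multiply by 5! = 120 to get 120.

120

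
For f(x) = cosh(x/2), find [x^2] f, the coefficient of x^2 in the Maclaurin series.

1/8

f(0) = 1
f′(0) = 0
f′′(0) = 1/4
So c_2 = f′′(0)/2! = 1/8.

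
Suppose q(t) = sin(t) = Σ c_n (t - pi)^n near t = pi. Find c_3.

Apply the Taylor formula c_k = f^(k)(a)/k!.
q(pi) = 0
q′(pi) = -1
q′′(pi) = 0
q′′′(pi) = 1
So c_3 = q′′′(pi)/3! = 1/6.

1/6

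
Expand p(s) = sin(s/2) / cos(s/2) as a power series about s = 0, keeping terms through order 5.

Divide the numerator series by the denominator series (power-series long division).

s^5/240 + s^3/24 + s/2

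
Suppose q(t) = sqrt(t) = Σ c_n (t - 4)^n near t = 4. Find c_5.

7/131072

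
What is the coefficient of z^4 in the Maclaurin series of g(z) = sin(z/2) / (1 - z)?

Take the Cauchy product of the two expansions.

23/48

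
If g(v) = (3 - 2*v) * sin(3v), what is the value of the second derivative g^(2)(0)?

-12

Distribute the polynomial across the series and collect like powers.
The coefficient of v^2 in the expansion is -6, so g′′(0) = 2! * (-6) = -12.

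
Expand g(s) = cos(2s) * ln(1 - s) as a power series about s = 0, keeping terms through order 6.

Write out both Maclaurin series and multiply, keeping only the needed powers.
g(0) = 0
g′(0) = -1
g′′(0) = -1
g′′′(0) = 10
g^(4)(0) = 18
g^(5)(0) = -24
g^(6)(0) = 0
Then c_k = g^(k)(0)/k! gives each Taylor coefficient.

-s^5/5 + 3*s^4/4 + 5*s^3/3 - s^2/2 - s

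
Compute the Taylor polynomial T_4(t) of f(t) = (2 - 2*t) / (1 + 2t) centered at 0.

48*t^4 - 24*t^3 + 12*t^2 - 6*t + 2

Distribute the polynomial across the series and collect like powers.
[t^0] = 2;  [t^1] = -6;  [t^2] = 12;  [t^3] = -24;  [t^4] = 48.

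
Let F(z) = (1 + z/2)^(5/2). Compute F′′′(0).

15/64

Differentiate repeatedly and evaluate at the center.
From the series, [z^3] F = 5/128; multiply by 3! = 6 to get 15/64.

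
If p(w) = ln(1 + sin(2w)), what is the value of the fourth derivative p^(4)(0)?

-32

Plug the Maclaurin series of the inner function into that of the outer and collect terms.
From the series, [w^4] p = -4/3; multiply by 4! = 24 to get -32.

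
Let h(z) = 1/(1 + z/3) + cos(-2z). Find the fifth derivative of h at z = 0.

Add the two expansions coefficient-wise.
From the series, [z^5] h = -1/243; multiply by 5! = 120 to get -40/81.

-40/81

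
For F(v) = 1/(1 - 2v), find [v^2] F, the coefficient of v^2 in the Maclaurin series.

4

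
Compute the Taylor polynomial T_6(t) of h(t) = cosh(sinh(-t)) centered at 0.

Plug the Maclaurin series of the inner function into that of the outer and collect terms.

37*t^6/720 + 5*t^4/24 + t^2/2 + 1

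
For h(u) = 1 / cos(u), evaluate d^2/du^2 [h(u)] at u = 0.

Write the quotient as an unknown series and match coefficients against numerator = denominator · series.
The coefficient of u^2 in the expansion is 1/2, so h′′(0) = 2! * (1/2) = 1.

1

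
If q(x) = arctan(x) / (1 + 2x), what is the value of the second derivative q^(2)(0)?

-4

Expand each factor separately, then convolve coefficients.
From the series, [x^2] q = -2; multiply by 2! = 2 to get -4.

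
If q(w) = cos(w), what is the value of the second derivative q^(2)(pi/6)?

-sqrt(3)/2

The coefficient of (w - pi/6)^2 in the expansion is -sqrt(3)/4, so q′′(pi/6) = 2! * (-sqrt(3)/4) = -sqrt(3)/2.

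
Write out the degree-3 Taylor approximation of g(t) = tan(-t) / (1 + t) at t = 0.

Multiply the two series term by term and collect like powers.
g(0) = 0
g′(0) = -1
g′′(0) = 2
g′′′(0) = -8
The Taylor polynomial is Σ g^(k)(0)/k! · t^k.

-4*t^3/3 + t^2 - t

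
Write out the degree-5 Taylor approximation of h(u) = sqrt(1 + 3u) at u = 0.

1701*u^5/256 - 405*u^4/128 + 27*u^3/16 - 9*u^2/8 + 3*u/2 + 1

h(0) = 1
h′(0) = 3/2
h′′(0) = -9/4
h′′′(0) = 81/8
h^(4)(0) = -1215/16
h^(5)(0) = 25515/32
Then c_k = h^(k)(0)/k! gives each Taylor coefficient.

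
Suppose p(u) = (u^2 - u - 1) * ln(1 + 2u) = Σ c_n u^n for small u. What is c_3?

4/3

Distribute the polynomial across the series and collect like powers.
[u^0] = 0;  [u^1] = -2;  [u^2] = 0;  [u^3] = 4/3.
So c_3 = p′′′(0)/3! = 4/3.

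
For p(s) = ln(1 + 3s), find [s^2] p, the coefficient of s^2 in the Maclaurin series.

-9/2

Apply the Taylor formula c_k = f^(k)(a)/k!.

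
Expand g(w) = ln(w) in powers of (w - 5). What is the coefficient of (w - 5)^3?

1/375

g(5) = ln(5)
g′(5) = 1/5
g′′(5) = -1/25
g′′′(5) = 2/125
So c_3 = g′′′(5)/3! = 1/375.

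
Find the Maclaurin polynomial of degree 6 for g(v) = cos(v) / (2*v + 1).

Use 1/(1 - r) = Σ r^k on the denominator, then take the Cauchy product.
g(0) = 1
g′(0) = -2
g′′(0) = 7
g′′′(0) = -42
g^(4)(0) = 337
g^(5)(0) = -3370
g^(6)(0) = 40439

40439*v^6/720 - 337*v^5/12 + 337*v^4/24 - 7*v^3 + 7*v^2/2 - 2*v + 1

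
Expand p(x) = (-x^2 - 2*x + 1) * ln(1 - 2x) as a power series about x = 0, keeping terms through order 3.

10*x^3/3 + 2*x^2 - 2*x

Shift and add copies of the series according to the polynomial's terms.
p(0) = 0
p′(0) = -2
p′′(0) = 4
p′′′(0) = 20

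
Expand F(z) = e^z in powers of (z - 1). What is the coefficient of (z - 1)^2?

e/2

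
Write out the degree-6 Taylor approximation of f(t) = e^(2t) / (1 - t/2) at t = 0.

437*t^6/576 + 643*t^5/480 + 103*t^4/48 + 71*t^3/24 + 13*t^2/4 + 5*t/2 + 1

Multiply the two series term by term and collect like powers.
[t^0] = 1;  [t^1] = 5/2;  [t^2] = 13/4;  [t^3] = 71/24;  [t^4] = 103/48;  [t^5] = 643/480;  [t^6] = 437/576.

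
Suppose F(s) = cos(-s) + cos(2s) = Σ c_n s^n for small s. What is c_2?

Combine the two series term by term.
F(0) = 2
F′(0) = 0
F′′(0) = -5
So c_2 = F′′(0)/2! = -5/2.

-5/2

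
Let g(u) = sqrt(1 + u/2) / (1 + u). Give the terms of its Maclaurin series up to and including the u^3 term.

-91*u^3/128 + 23*u^2/32 - 3*u/4 + 1

Expand each factor separately, then convolve coefficients.
[u^0] = 1;  [u^1] = -3/4;  [u^2] = 23/32;  [u^3] = -91/128.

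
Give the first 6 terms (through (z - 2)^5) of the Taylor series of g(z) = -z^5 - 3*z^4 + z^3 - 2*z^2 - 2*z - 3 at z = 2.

[(z - 2)^0] = -87;  [(z - 2)^1] = -174;  [(z - 2)^2] = -148;  [(z - 2)^3] = -63;  [(z - 2)^4] = -13;  [(z - 2)^5] = -1.

-(z - 2)^5 - 13*(z - 2)^4 - 63*(z - 2)^3 - 148*(z - 2)^2 - 174*(z - 2) - 87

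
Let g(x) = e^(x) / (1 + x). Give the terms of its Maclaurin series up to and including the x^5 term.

-11*x^5/30 + 3*x^4/8 - x^3/3 + x^2/2 + 1

Multiply the two series term by term and collect like powers.
g(0) = 1
g′(0) = 0
g′′(0) = 1
g′′′(0) = -2
g^(4)(0) = 9
g^(5)(0) = -44
Dividing each by k! gives the coefficients c_0, ..., c_5.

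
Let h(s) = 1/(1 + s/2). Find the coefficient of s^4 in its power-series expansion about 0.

1/16

Apply the Taylor formula c_k = f^(k)(a)/k!.
[s^0] = 1;  [s^1] = -1/2;  [s^2] = 1/4;  [s^3] = -1/8;  [s^4] = 1/16.
So c_4 = h^(4)(0)/4! = 1/16.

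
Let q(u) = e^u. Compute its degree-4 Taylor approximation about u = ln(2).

[(u - ln(2))^0] = 2;  [(u - ln(2))^1] = 2;  [(u - ln(2))^2] = 1;  [(u - ln(2))^3] = 1/3;  [(u - ln(2))^4] = 1/12.

(u - ln(2))^4/12 + (u - ln(2))^3/3 + (u - ln(2))^2 + 2*(u - ln(2)) + 2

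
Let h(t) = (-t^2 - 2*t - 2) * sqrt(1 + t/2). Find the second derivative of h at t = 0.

-23/8

Distribute the polynomial across the series and collect like powers.
From the series, [t^2] h = -23/16; multiply by 2! = 2 to get -23/8.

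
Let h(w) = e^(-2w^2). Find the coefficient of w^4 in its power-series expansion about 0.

2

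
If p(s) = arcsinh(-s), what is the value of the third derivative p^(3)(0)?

1

From the series, [s^3] p = 1/6; multiply by 3! = 6 to get 1.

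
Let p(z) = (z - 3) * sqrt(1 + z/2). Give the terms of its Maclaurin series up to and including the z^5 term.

Multiply each power in the prefactor through the base expansion.
p(0) = -3
p′(0) = 1/4
p′′(0) = 11/16
p′′′(0) = -21/64
p^(4)(0) = 93/256
p^(5)(0) = -615/1024

-41*z^5/8192 + 31*z^4/2048 - 7*z^3/128 + 11*z^2/32 + z/4 - 3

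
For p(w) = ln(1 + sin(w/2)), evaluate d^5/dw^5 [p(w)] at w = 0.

Compose series: expand the inner function first, then feed it into the outer expansion.
The coefficient of w^5 in the expansion is 1/768, so p^(5)(0) = 5! * (1/768) = 5/32.

5/32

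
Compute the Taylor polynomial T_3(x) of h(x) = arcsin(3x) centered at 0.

9*x^3/2 + 3*x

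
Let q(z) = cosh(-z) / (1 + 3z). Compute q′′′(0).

Write out both Maclaurin series and multiply, keeping only the needed powers.
From the series, [z^3] q = -57/2; multiply by 3! = 6 to get -171.

-171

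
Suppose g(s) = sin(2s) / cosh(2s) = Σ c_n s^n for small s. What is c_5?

48/5

Divide the numerator series by the denominator series (power-series long division).
g(0) = 0
g′(0) = 2
g′′(0) = 0
g′′′(0) = -32
g^(4)(0) = 0
g^(5)(0) = 1152
Then c_k = g^(k)(0)/k! gives each Taylor coefficient.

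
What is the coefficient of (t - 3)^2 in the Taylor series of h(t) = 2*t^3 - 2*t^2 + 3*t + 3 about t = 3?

Differentiate repeatedly and evaluate at the center.
h(3) = 48
h′(3) = 45
h′′(3) = 32
Then c_k = h^(k)(3)/k! gives each Taylor coefficient.

16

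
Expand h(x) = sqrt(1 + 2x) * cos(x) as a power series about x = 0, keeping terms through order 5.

2*x^5/3 - x^4/3 - x^2 + x + 1

Write out both Maclaurin series and multiply, keeping only the needed powers.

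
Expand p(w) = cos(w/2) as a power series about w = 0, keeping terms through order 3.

1 - w^2/8

[w^0] = 1;  [w^1] = 0;  [w^2] = -1/8;  [w^3] = 0.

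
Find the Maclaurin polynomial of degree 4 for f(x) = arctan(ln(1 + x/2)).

x^4/64 - x^2/8 + x/2

Substitute the inner expansion into the outer series and collect powers.
f(0) = 0
f′(0) = 1/2
f′′(0) = -1/4
f′′′(0) = 0
f^(4)(0) = 3/8
Then c_k = f^(k)(0)/k! gives each Taylor coefficient.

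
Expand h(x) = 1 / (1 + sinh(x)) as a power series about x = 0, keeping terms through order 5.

Expand as Σ (-1)^k u^k with u equal to the inner function's series.
[x^0] = 1;  [x^1] = -1;  [x^2] = 1;  [x^3] = -7/6;  [x^4] = 4/3;  [x^5] = -181/120.

-181*x^5/120 + 4*x^4/3 - 7*x^3/6 + x^2 - x + 1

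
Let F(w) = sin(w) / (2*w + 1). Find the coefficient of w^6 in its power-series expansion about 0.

-1841/60

Use 1/(1 - r) = Σ r^k on the denominator, then take the Cauchy product.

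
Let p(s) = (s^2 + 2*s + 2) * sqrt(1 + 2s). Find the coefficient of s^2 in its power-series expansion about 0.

Multiply each power in the prefactor through the base expansion.
p(0) = 2
p′(0) = 4
p′′(0) = 4
So c_2 = p′′(0)/2! = 2.

2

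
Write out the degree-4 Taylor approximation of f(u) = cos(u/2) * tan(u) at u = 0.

Expand each factor separately, then convolve coefficients.

5*u^3/24 + u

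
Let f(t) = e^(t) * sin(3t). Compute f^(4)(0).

-96

Take the Cauchy product of the two expansions.
The coefficient of t^4 in the expansion is -4, so f^(4)(0) = 4! * (-4) = -96.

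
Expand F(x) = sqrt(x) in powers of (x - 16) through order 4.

-5*(x - 16)^4/2097152 + (x - 16)^3/16384 - (x - 16)^2/512 + (x - 16)/8 + 4

F(16) = 4
F′(16) = 1/8
F′′(16) = -1/256
F′′′(16) = 3/8192
F^(4)(16) = -15/262144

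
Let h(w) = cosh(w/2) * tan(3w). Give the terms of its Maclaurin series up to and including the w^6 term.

21461*w^5/640 + 75*w^3/8 + 3*w

Take the Cauchy product of the two expansions.
[w^0] = 0;  [w^1] = 3;  [w^2] = 0;  [w^3] = 75/8;  [w^4] = 0;  [w^5] = 21461/640;  [w^6] = 0.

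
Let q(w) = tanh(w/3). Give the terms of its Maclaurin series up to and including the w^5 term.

2*w^5/3645 - w^3/81 + w/3

Differentiate repeatedly and evaluate at the center.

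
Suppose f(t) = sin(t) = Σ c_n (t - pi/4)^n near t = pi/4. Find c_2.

Compute the successive derivatives at the expansion point and divide by k!.
[(t - pi/4)^0] = sqrt(2)/2;  [(t - pi/4)^1] = sqrt(2)/2;  [(t - pi/4)^2] = -sqrt(2)/4.
So c_2 = f′′(pi/4)/2! = -sqrt(2)/4.

-sqrt(2)/4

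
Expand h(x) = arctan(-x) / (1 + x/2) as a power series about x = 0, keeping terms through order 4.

Multiply the two series term by term and collect like powers.
h(0) = 0
h′(0) = -1
h′′(0) = 1
h′′′(0) = 1/2
h^(4)(0) = -1

-x^4/24 + x^3/12 + x^2/2 - x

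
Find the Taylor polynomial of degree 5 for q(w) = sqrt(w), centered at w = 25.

7*(w - 25)^5/500000000 - (w - 25)^4/2000000 + (w - 25)^3/50000 - (w - 25)^2/1000 + (w - 25)/10 + 5

Differentiate repeatedly and evaluate at the center.
q(25) = 5
q′(25) = 1/10
q′′(25) = -1/500
q′′′(25) = 3/25000
q^(4)(25) = -3/250000
q^(5)(25) = 21/12500000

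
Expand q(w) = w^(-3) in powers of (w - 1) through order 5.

-21*(w - 1)^5 + 15*(w - 1)^4 - 10*(w - 1)^3 + 6*(w - 1)^2 - 3*(w - 1) + 1

[(w - 1)^0] = 1;  [(w - 1)^1] = -3;  [(w - 1)^2] = 6;  [(w - 1)^3] = -10;  [(w - 1)^4] = 15;  [(w - 1)^5] = -21.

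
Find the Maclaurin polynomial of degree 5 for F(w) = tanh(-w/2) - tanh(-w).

31*w^5/240 - 7*w^3/24 + w/2

Add the two expansions coefficient-wise.
F(0) = 0
F′(0) = 1/2
F′′(0) = 0
F′′′(0) = -7/4
F^(4)(0) = 0
F^(5)(0) = 31/2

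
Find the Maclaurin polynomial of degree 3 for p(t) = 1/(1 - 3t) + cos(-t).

Add the two expansions coefficient-wise.
[t^0] = 2;  [t^1] = 3;  [t^2] = 17/2;  [t^3] = 27.

27*t^3 + 17*t^2/2 + 3*t + 2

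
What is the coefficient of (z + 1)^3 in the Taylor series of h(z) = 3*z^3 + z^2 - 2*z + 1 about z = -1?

h(-1) = 1
h′(-1) = 5
h′′(-1) = -16
h′′′(-1) = 18
So c_3 = h′′′(-1)/3! = 3.

3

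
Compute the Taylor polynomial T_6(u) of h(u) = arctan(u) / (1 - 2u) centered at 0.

446*u^6/15 + 223*u^5/15 + 22*u^4/3 + 11*u^3/3 + 2*u^2 + u

Expand each factor separately, then convolve coefficients.
[u^0] = 0;  [u^1] = 1;  [u^2] = 2;  [u^3] = 11/3;  [u^4] = 22/3;  [u^5] = 223/15;  [u^6] = 446/15.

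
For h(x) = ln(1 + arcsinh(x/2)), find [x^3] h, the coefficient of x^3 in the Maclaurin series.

1/48

Substitute the inner expansion into the outer series and collect powers.
h(0) = 0
h′(0) = 1/2
h′′(0) = -1/4
h′′′(0) = 1/8
So c_3 = h′′′(0)/3! = 1/48.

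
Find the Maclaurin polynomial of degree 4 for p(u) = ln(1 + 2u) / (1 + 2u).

-100*u^4/3 + 44*u^3/3 - 6*u^2 + 2*u

Multiply the two series term by term and collect like powers.
[u^0] = 0;  [u^1] = 2;  [u^2] = -6;  [u^3] = 44/3;  [u^4] = -100/3.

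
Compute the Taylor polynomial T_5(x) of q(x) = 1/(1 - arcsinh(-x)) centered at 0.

Let u equal the inner series; expand the outer function in u and truncate.

-23*x^5/40 + 2*x^4/3 - 5*x^3/6 + x^2 - x + 1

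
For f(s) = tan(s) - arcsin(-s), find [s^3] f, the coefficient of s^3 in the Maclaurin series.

Combine the two series term by term.
[s^0] = 0;  [s^1] = 2;  [s^2] = 0;  [s^3] = 1/2.
So c_3 = f′′′(0)/3! = 1/2.

1/2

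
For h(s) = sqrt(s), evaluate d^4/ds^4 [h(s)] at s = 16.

From the series, [(s - 16)^4] h = -5/2097152; multiply by 4! = 24 to get -15/262144.

-15/262144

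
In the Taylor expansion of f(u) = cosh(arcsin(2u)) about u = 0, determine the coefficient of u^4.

10/3

Compose series: expand the inner function first, then feed it into the outer expansion.
[u^0] = 1;  [u^1] = 0;  [u^2] = 2;  [u^3] = 0;  [u^4] = 10/3.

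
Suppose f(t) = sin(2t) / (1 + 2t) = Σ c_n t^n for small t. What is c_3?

20/3

Expand each factor separately, then convolve coefficients.
f(0) = 0
f′(0) = 2
f′′(0) = -8
f′′′(0) = 40
Then c_k = f^(k)(0)/k! gives each Taylor coefficient.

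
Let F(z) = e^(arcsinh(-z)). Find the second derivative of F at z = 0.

Plug the Maclaurin series of the inner function into that of the outer and collect terms.
From the series, [z^2] F = 1/2; multiply by 2! = 2 to get 1.

1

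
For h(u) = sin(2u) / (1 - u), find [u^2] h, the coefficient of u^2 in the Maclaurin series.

Write out both Maclaurin series and multiply, keeping only the needed powers.
h(0) = 0
h′(0) = 2
h′′(0) = 4

2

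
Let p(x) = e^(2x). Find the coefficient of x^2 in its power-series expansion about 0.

2

Use the known series and substitute for the argument.
[x^0] = 1;  [x^1] = 2;  [x^2] = 2.
So c_2 = p′′(0)/2! = 2.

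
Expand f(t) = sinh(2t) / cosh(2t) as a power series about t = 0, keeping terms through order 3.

-8*t^3/3 + 2*t

Invert the denominator's series and multiply.
[t^0] = 0;  [t^1] = 2;  [t^2] = 0;  [t^3] = -8/3.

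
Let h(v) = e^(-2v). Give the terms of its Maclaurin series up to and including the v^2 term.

2*v^2 - 2*v + 1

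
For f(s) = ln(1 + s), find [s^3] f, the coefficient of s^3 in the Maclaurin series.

f(0) = 0
f′(0) = 1
f′′(0) = -1
f′′′(0) = 2
Then c_k = f^(k)(0)/k! gives each Taylor coefficient.

1/3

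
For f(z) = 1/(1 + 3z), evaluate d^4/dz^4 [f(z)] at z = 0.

From the series, [z^4] f = 81; multiply by 4! = 24 to get 1944.

1944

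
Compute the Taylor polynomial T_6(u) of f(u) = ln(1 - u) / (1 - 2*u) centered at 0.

-1327*u^6/30 - 661*u^5/30 - 131*u^4/12 - 16*u^3/3 - 5*u^2/2 - u

Multiply the numerator's expansion by the denominator's geometric series.
[u^0] = 0;  [u^1] = -1;  [u^2] = -5/2;  [u^3] = -16/3;  [u^4] = -131/12;  [u^5] = -661/30;  [u^6] = -1327/30.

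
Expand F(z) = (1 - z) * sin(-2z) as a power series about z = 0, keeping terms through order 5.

Shift and add copies of the series according to the polynomial's terms.
[z^0] = 0;  [z^1] = -2;  [z^2] = 2;  [z^3] = 4/3;  [z^4] = -4/3;  [z^5] = -4/15.

-4*z^5/15 - 4*z^4/3 + 4*z^3/3 + 2*z^2 - 2*z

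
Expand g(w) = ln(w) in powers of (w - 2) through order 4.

g(2) = ln(2)
g′(2) = 1/2
g′′(2) = -1/4
g′′′(2) = 1/4
g^(4)(2) = -3/8

-(w - 2)^4/64 + (w - 2)^3/24 - (w - 2)^2/8 + (w - 2)/2 + ln(2)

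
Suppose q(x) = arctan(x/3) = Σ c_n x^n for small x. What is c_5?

1/1215

Differentiate repeatedly and evaluate at the center.
q(0) = 0
q′(0) = 1/3
q′′(0) = 0
q′′′(0) = -2/27
q^(4)(0) = 0
q^(5)(0) = 8/81
So c_5 = q^(5)(0)/5! = 1/1215.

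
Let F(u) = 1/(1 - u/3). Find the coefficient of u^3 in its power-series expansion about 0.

1/27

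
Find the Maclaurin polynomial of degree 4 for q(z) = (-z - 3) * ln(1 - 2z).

Multiply each power in the prefactor through the base expansion.
q(0) = 0
q′(0) = 6
q′′(0) = 16
q′′′(0) = 60
q^(4)(0) = 352

44*z^4/3 + 10*z^3 + 8*z^2 + 6*z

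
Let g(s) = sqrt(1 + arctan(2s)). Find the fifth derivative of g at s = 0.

249

Plug the Maclaurin series of the inner function into that of the outer and collect terms.
The coefficient of s^5 in the expansion is 83/40, so g^(5)(0) = 5! * (83/40) = 249.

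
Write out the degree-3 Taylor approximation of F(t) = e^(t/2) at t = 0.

Differentiate repeatedly and evaluate at the center.
F(0) = 1
F′(0) = 1/2
F′′(0) = 1/4
F′′′(0) = 1/8
Then c_k = F^(k)(0)/k! gives each Taylor coefficient.

t^3/48 + t^2/8 + t/2 + 1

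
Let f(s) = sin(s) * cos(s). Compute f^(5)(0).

Multiply the two series term by term and collect like powers.
The coefficient of s^5 in the expansion is 2/15, so f^(5)(0) = 5! * (2/15) = 16.

16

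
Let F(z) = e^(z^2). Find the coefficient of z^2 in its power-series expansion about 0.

1

Use the known series and substitute for the argument.
F(0) = 1
F′(0) = 0
F′′(0) = 2
Then c_k = F^(k)(0)/k! gives each Taylor coefficient.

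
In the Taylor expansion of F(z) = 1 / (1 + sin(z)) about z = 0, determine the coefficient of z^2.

Write 1/(1+u) = 1 - u + u^2 - u^3 + ... and substitute the series for u.
F(0) = 1
F′(0) = -1
F′′(0) = 2
The Taylor polynomial is Σ F^(k)(0)/k! · z^k.

1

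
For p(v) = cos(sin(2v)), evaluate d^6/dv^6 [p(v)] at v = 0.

Plug the Maclaurin series of the inner function into that of the outer and collect terms.
From the series, [v^6] p = -148/45; multiply by 6! = 720 to get -2368.

-2368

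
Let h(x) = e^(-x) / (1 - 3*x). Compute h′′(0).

Use 1/(1 - r) = Σ r^k on the denominator, then take the Cauchy product.
From the series, [x^2] h = 13/2; multiply by 2! = 2 to get 13.

13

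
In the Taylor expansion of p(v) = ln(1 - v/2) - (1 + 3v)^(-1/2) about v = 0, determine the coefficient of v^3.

Combine the two series term by term.
p(0) = -1
p′(0) = 1
p′′(0) = -7
p′′′(0) = 403/8
Then c_k = p^(k)(0)/k! gives each Taylor coefficient.

403/48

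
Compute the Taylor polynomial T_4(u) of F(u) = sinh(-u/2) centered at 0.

Compute the successive derivatives at the expansion point and divide by k!.
[u^0] = 0;  [u^1] = -1/2;  [u^2] = 0;  [u^3] = -1/48;  [u^4] = 0.

-u^3/48 - u/2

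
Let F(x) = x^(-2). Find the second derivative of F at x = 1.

Use the known series and substitute for the argument.
The coefficient of (x - 1)^2 in the expansion is 3, so F′′(1) = 2! * (3) = 6.

6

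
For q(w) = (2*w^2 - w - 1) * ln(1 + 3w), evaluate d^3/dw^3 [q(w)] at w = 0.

Shift and add copies of the series according to the polynomial's terms.
From the series, [w^3] q = 3/2; multiply by 3! = 6 to get 9.

9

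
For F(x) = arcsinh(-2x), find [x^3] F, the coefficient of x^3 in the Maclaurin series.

F(0) = 0
F′(0) = -2
F′′(0) = 0
F′′′(0) = 8
So c_3 = F′′′(0)/3! = 4/3.

4/3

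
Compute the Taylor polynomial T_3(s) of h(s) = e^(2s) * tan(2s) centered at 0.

20*s^3/3 + 4*s^2 + 2*s

Multiply the two series term by term and collect like powers.
[s^0] = 0;  [s^1] = 2;  [s^2] = 4;  [s^3] = 20/3.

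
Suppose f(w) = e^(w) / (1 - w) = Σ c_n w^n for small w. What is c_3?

8/3

Use 1/(1 - r) = Σ r^k on the denominator, then take the Cauchy product.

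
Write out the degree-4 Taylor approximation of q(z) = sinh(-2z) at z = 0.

Use the known series and substitute for the argument.

-4*z^3/3 - 2*z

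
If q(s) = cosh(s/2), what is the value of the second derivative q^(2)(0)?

1/4

Compute the successive derivatives at the expansion point and divide by k!.
The coefficient of s^2 in the expansion is 1/8, so q′′(0) = 2! * (1/8) = 1/4.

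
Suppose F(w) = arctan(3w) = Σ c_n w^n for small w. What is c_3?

Differentiate repeatedly and evaluate at the center.
F(0) = 0
F′(0) = 3
F′′(0) = 0
F′′′(0) = -54
The Taylor polynomial is Σ F^(k)(0)/k! · w^k.

-9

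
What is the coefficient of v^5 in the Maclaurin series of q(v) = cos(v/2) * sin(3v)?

Multiply the two series term by term and collect like powers.
q(0) = 0
q′(0) = 3
q′′(0) = 0
q′′′(0) = -117/4
q^(4)(0) = 0
q^(5)(0) = 4983/16

1661/640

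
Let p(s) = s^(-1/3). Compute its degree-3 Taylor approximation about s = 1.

Use the known series and substitute for the argument.

-14*(s - 1)^3/81 + 2*(s - 1)^2/9 - (s - 1)/3 + 1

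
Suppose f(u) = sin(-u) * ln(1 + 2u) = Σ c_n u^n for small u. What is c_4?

-7/3

Take the Cauchy product of the two expansions.
[u^0] = 0;  [u^1] = 0;  [u^2] = -2;  [u^3] = 2;  [u^4] = -7/3.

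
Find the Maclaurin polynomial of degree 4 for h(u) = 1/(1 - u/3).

u^4/81 + u^3/27 + u^2/9 + u/3 + 1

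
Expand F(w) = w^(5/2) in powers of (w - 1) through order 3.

F(1) = 1
F′(1) = 5/2
F′′(1) = 15/4
F′′′(1) = 15/8
The Taylor polynomial is Σ F^(k)(1)/k! · (w - 1)^k.

5*(w - 1)^3/16 + 15*(w - 1)^2/8 + 5*(w - 1)/2 + 1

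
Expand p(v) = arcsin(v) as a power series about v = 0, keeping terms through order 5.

Compute the successive derivatives at the expansion point and divide by k!.

3*v^5/40 + v^3/6 + v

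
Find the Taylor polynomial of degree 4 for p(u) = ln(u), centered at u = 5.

-(u - 5)^4/2500 + (u - 5)^3/375 - (u - 5)^2/50 + (u - 5)/5 + ln(5)

Use the known series and substitute for the argument.
[(u - 5)^0] = ln(5);  [(u - 5)^1] = 1/5;  [(u - 5)^2] = -1/50;  [(u - 5)^3] = 1/375;  [(u - 5)^4] = -1/2500.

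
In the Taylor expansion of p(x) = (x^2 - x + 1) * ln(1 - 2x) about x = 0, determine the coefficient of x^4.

-10/3

Distribute the polynomial across the series and collect like powers.
[x^0] = 0;  [x^1] = -2;  [x^2] = 0;  [x^3] = -8/3;  [x^4] = -10/3.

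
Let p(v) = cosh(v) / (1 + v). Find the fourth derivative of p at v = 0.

Expand each factor separately, then convolve coefficients.
From the series, [v^4] p = 37/24; multiply by 4! = 24 to get 37.

37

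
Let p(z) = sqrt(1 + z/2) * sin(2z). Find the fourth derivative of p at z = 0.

Write out both Maclaurin series and multiply, keeping only the needed powers.
From the series, [z^4] p = -61/192; multiply by 4! = 24 to get -61/8.

-61/8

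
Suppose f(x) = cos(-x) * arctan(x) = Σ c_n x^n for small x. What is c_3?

-5/6

Write out both Maclaurin series and multiply, keeping only the needed powers.
f(0) = 0
f′(0) = 1
f′′(0) = 0
f′′′(0) = -5
Dividing each by k! gives the coefficients c_0, ..., c_3.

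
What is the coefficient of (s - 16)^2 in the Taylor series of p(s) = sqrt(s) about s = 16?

-1/512

Compute the successive derivatives at the expansion point and divide by k!.
p(16) = 4
p′(16) = 1/8
p′′(16) = -1/256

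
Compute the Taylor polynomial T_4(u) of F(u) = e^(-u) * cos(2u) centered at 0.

-7*u^4/24 + 11*u^3/6 - 3*u^2/2 - u + 1

Take the Cauchy product of the two expansions.
F(0) = 1
F′(0) = -1
F′′(0) = -3
F′′′(0) = 11
F^(4)(0) = -7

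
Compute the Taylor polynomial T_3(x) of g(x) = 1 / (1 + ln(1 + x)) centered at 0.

Use the geometric series for the reciprocal, then substitute.

-7*x^3/3 + 3*x^2/2 - x + 1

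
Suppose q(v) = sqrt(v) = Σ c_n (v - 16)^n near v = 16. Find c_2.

-1/512

q(16) = 4
q′(16) = 1/8
q′′(16) = -1/256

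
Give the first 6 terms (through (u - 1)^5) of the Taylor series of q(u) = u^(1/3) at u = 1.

22*(u - 1)^5/729 - 10*(u - 1)^4/243 + 5*(u - 1)^3/81 - (u - 1)^2/9 + (u - 1)/3 + 1

q(1) = 1
q′(1) = 1/3
q′′(1) = -2/9
q′′′(1) = 10/27
q^(4)(1) = -80/81
q^(5)(1) = 880/243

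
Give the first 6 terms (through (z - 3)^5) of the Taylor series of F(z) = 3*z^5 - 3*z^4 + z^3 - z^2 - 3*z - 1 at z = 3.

3*(z - 3)^5 + 42*(z - 3)^4 + 235*(z - 3)^3 + 656*(z - 3)^2 + 909*(z - 3) + 494

F(3) = 494
F′(3) = 909
F′′(3) = 1312
F′′′(3) = 1410
F^(4)(3) = 1008
F^(5)(3) = 360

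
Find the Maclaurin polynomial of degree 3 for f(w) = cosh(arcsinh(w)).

Compose series: expand the inner function first, then feed it into the outer expansion.
f(0) = 1
f′(0) = 0
f′′(0) = 1
f′′′(0) = 0

w^2/2 + 1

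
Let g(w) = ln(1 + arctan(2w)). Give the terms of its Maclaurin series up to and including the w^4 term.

Let u equal the inner series; expand the outer function in u and truncate.
g(0) = 0
g′(0) = 2
g′′(0) = -4
g′′′(0) = 0
g^(4)(0) = 32
Then c_k = g^(k)(0)/k! gives each Taylor coefficient.

4*w^4/3 - 2*w^2 + 2*w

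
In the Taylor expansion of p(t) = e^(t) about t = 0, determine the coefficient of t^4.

Apply the Taylor formula c_k = f^(k)(a)/k!.
p(0) = 1
p′(0) = 1
p′′(0) = 1
p′′′(0) = 1
p^(4)(0) = 1

1/24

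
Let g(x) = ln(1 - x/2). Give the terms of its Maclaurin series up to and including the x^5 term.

-x^5/160 - x^4/64 - x^3/24 - x^2/8 - x/2

Use the known series and substitute for the argument.
g(0) = 0
g′(0) = -1/2
g′′(0) = -1/4
g′′′(0) = -1/4
g^(4)(0) = -3/8
g^(5)(0) = -3/4
Then c_k = g^(k)(0)/k! gives each Taylor coefficient.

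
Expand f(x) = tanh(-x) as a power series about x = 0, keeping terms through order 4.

x^3/3 - x

f(0) = 0
f′(0) = -1
f′′(0) = 0
f′′′(0) = 2
f^(4)(0) = 0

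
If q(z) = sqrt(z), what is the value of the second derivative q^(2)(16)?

-1/256

The coefficient of (z - 16)^2 in the expansion is -1/512, so q′′(16) = 2! * (-1/512) = -1/256.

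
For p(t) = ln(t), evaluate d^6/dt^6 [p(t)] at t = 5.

-24/3125

The coefficient of (t - 5)^6 in the expansion is -1/93750, so p^(6)(5) = 6! * (-1/93750) = -24/3125.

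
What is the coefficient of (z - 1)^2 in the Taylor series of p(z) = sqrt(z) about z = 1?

p(1) = 1
p′(1) = 1/2
p′′(1) = -1/4
So c_2 = p′′(1)/2! = -1/8.

-1/8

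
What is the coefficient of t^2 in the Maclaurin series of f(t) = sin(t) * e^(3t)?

Take the Cauchy product of the two expansions.
f(0) = 0
f′(0) = 1
f′′(0) = 6

3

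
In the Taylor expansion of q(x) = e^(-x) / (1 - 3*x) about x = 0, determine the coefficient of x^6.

Multiply the numerator's expansion by the denominator's geometric series.
So c_6 = q^(6)(0)/6! = 376093/720.

376093/720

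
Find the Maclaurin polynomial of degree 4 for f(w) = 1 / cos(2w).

10*w^4/3 + 2*w^2 + 1

Divide the numerator series by the denominator series (power-series long division).
f(0) = 1
f′(0) = 0
f′′(0) = 4
f′′′(0) = 0
f^(4)(0) = 80
Then c_k = f^(k)(0)/k! gives each Taylor coefficient.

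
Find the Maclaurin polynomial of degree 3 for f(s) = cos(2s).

1 - 2*s^2

f(0) = 1
f′(0) = 0
f′′(0) = -4
f′′′(0) = 0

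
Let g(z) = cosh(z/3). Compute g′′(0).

1/9

The coefficient of z^2 in the expansion is 1/18, so g′′(0) = 2! * (1/18) = 1/9.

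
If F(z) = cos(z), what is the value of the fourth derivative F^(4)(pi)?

The coefficient of (z - pi)^4 in the expansion is -1/24, so F^(4)(pi) = 4! * (-1/24) = -1.

-1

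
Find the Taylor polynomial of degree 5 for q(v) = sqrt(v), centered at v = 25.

[(v - 25)^0] = 5;  [(v - 25)^1] = 1/10;  [(v - 25)^2] = -1/1000;  [(v - 25)^3] = 1/50000;  [(v - 25)^4] = -1/2000000;  [(v - 25)^5] = 7/500000000.

7*(v - 25)^5/500000000 - (v - 25)^4/2000000 + (v - 25)^3/50000 - (v - 25)^2/1000 + (v - 25)/10 + 5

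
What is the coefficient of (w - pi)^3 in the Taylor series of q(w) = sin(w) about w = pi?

1/6

q(pi) = 0
q′(pi) = -1
q′′(pi) = 0
q′′′(pi) = 1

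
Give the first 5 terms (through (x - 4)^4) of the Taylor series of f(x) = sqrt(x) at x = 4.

-5*(x - 4)^4/16384 + (x - 4)^3/512 - (x - 4)^2/64 + (x - 4)/4 + 2

Differentiate repeatedly and evaluate at the center.
f(4) = 2
f′(4) = 1/4
f′′(4) = -1/32
f′′′(4) = 3/256
f^(4)(4) = -15/2048
Dividing each by k! gives the coefficients c_0, ..., c_4.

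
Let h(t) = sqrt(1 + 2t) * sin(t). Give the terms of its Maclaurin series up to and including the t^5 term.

Expand each factor separately, then convolve coefficients.
h(0) = 0
h′(0) = 1
h′′(0) = 2
h′′′(0) = -4
h^(4)(0) = 8
h^(5)(0) = -64
Dividing each by k! gives the coefficients c_0, ..., c_5.

-8*t^5/15 + t^4/3 - 2*t^3/3 + t^2 + t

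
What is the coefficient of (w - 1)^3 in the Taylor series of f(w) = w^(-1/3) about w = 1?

Apply the Taylor formula c_k = f^(k)(a)/k!.
f(1) = 1
f′(1) = -1/3
f′′(1) = 4/9
f′′′(1) = -28/27

-14/81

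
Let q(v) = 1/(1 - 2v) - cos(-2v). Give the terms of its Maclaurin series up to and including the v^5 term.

Combine the two series term by term.
q(0) = 0
q′(0) = 2
q′′(0) = 12
q′′′(0) = 48
q^(4)(0) = 368
q^(5)(0) = 3840

32*v^5 + 46*v^4/3 + 8*v^3 + 6*v^2 + 2*v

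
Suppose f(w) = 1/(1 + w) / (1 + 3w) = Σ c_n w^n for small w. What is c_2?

13

Multiply the two series term by term and collect like powers.
f(0) = 1
f′(0) = -4
f′′(0) = 26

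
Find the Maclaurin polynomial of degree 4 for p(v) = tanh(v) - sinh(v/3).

-55*v^3/162 + 2*v/3

Add the two expansions coefficient-wise.
[v^0] = 0;  [v^1] = 2/3;  [v^2] = 0;  [v^3] = -55/162;  [v^4] = 0.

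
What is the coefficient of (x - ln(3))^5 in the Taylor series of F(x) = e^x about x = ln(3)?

1/40

F(ln(3)) = 3
F′(ln(3)) = 3
F′′(ln(3)) = 3
F′′′(ln(3)) = 3
F^(4)(ln(3)) = 3
F^(5)(ln(3)) = 3
So c_5 = F^(5)(ln(3))/5! = 1/40.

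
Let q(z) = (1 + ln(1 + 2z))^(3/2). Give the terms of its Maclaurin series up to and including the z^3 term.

Compose series: expand the inner function first, then feed it into the outer expansion.
[z^0] = 1;  [z^1] = 3;  [z^2] = -3/2;  [z^3] = 1/2.

z^3/2 - 3*z^2/2 + 3*z + 1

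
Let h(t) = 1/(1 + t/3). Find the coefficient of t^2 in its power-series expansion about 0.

Differentiate repeatedly and evaluate at the center.
[t^0] = 1;  [t^1] = -1/3;  [t^2] = 1/9.

1/9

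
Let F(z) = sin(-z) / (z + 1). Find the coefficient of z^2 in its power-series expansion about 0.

Use 1/(1 - r) = Σ r^k on the denominator, then take the Cauchy product.
[z^0] = 0;  [z^1] = -1;  [z^2] = 1.

1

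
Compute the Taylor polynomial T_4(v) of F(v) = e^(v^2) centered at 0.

v^4/2 + v^2 + 1

F(0) = 1
F′(0) = 0
F′′(0) = 2
F′′′(0) = 0
F^(4)(0) = 12
Then c_k = F^(k)(0)/k! gives each Taylor coefficient.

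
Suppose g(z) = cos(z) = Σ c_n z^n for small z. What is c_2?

-1/2

[z^0] = 1;  [z^1] = 0;  [z^2] = -1/2.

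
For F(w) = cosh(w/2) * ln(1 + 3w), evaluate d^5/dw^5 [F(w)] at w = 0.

Expand each factor separately, then convolve coefficients.
The coefficient of w^5 in the expansion is 31829/640, so F^(5)(0) = 5! * (31829/640) = 95487/16.

95487/16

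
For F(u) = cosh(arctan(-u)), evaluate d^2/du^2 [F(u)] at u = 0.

1

Let u equal the inner series; expand the outer function in u and truncate.
The coefficient of u^2 in the expansion is 1/2, so F′′(0) = 2! * (1/2) = 1.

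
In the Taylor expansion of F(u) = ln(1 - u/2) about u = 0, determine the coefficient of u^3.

-1/24

F(0) = 0
F′(0) = -1/2
F′′(0) = -1/4
F′′′(0) = -1/4
Dividing each by k! gives the coefficients c_0, ..., c_3.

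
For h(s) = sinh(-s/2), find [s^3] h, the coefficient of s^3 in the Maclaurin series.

-1/48

[s^0] = 0;  [s^1] = -1/2;  [s^2] = 0;  [s^3] = -1/48.
So c_3 = h′′′(0)/3! = -1/48.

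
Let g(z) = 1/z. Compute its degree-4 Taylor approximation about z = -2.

-(z + 2)^4/32 - (z + 2)^3/16 - (z + 2)^2/8 - (z + 2)/4 - 1/2

g(-2) = -1/2
g′(-2) = -1/4
g′′(-2) = -1/4
g′′′(-2) = -3/8
g^(4)(-2) = -3/4
The Taylor polynomial is Σ g^(k)(-2)/k! · (z + 2)^k.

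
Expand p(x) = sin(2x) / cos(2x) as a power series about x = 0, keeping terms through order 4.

Invert the denominator's series and multiply.
p(0) = 0
p′(0) = 2
p′′(0) = 0
p′′′(0) = 16
p^(4)(0) = 0

8*x^3/3 + 2*x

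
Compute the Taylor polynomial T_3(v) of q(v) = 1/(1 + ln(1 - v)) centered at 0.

Plug the Maclaurin series of the inner function into that of the outer and collect terms.
q(0) = 1
q′(0) = 1
q′′(0) = 3
q′′′(0) = 14
Then c_k = q^(k)(0)/k! gives each Taylor coefficient.

7*v^3/3 + 3*v^2/2 + v + 1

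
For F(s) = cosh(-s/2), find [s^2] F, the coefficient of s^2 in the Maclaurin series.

1/8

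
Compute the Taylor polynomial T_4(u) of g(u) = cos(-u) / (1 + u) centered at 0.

Multiply the two series term by term and collect like powers.
g(0) = 1
g′(0) = -1
g′′(0) = 1
g′′′(0) = -3
g^(4)(0) = 13
Dividing each by k! gives the coefficients c_0, ..., c_4.

13*u^4/24 - u^3/2 + u^2/2 - u + 1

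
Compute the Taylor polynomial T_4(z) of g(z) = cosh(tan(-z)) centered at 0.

Substitute the inner expansion into the outer series and collect powers.
g(0) = 1
g′(0) = 0
g′′(0) = 1
g′′′(0) = 0
g^(4)(0) = 9
The Taylor polynomial is Σ g^(k)(0)/k! · z^k.

3*z^4/8 + z^2/2 + 1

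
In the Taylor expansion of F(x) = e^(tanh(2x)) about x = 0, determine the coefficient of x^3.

Let u equal the inner series; expand the outer function in u and truncate.
[x^0] = 1;  [x^1] = 2;  [x^2] = 2;  [x^3] = -4/3.
So c_3 = F′′′(0)/3! = -4/3.

-4/3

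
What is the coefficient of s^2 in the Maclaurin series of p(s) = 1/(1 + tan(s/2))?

1/4

Compose series: expand the inner function first, then feed it into the outer expansion.
[s^0] = 1;  [s^1] = -1/2;  [s^2] = 1/4.
So c_2 = p′′(0)/2! = 1/4.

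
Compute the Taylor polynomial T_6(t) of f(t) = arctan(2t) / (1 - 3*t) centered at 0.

Use 1/(1 - r) = Σ r^k on the denominator, then take the Cauchy product.
f(0) = 0
f′(0) = 2
f′′(0) = 12
f′′′(0) = 92
f^(4)(0) = 1104
f^(5)(0) = 17328
f^(6)(0) = 311904

2166*t^6/5 + 722*t^5/5 + 46*t^4 + 46*t^3/3 + 6*t^2 + 2*t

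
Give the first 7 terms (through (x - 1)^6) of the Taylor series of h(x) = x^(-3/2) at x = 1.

Compute the successive derivatives at the expansion point and divide by k!.
h(1) = 1
h′(1) = -3/2
h′′(1) = 15/4
h′′′(1) = -105/8
h^(4)(1) = 945/16
h^(5)(1) = -10395/32
h^(6)(1) = 135135/64

3003*(x - 1)^6/1024 - 693*(x - 1)^5/256 + 315*(x - 1)^4/128 - 35*(x - 1)^3/16 + 15*(x - 1)^2/8 - 3*(x - 1)/2 + 1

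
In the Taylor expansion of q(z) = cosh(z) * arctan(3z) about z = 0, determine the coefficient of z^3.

-15/2

Multiply the two series term by term and collect like powers.
q(0) = 0
q′(0) = 3
q′′(0) = 0
q′′′(0) = -45
Dividing each by k! gives the coefficients c_0, ..., c_3.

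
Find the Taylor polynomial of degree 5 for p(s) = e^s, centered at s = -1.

(s + 1)^5*e^(-1)/120 + (s + 1)^4*e^(-1)/24 + (s + 1)^3*e^(-1)/6 + (s + 1)^2*e^(-1)/2 + (s + 1)*e^(-1) + e^(-1)

Use the known series and substitute for the argument.
[(s + 1)^0] = e^(-1);  [(s + 1)^1] = e^(-1);  [(s + 1)^2] = e^(-1)/2;  [(s + 1)^3] = e^(-1)/6;  [(s + 1)^4] = e^(-1)/24;  [(s + 1)^5] = e^(-1)/120.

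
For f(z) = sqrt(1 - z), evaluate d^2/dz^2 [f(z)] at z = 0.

-1/4

Compute the successive derivatives at the expansion point and divide by k!.
The coefficient of z^2 in the expansion is -1/8, so f′′(0) = 2! * (-1/8) = -1/4.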